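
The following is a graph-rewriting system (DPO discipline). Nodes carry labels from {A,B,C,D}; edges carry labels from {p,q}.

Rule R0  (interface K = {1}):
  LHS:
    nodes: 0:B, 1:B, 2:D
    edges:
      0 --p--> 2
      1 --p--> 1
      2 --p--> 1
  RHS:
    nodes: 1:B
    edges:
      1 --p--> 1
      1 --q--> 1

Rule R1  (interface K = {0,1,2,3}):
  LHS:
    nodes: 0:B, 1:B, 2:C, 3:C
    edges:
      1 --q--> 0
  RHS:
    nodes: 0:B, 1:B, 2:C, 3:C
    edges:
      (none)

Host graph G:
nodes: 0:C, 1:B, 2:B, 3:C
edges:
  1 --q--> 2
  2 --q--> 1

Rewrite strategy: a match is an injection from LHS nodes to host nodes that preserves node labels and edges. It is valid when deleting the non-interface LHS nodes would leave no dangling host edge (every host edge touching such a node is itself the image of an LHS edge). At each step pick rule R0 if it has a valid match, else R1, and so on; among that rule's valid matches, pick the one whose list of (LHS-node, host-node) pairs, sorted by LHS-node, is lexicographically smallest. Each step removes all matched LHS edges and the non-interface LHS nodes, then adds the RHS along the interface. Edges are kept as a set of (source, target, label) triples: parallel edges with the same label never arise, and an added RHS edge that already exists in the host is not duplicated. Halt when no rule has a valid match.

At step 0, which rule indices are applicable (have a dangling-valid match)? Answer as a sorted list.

R0: no valid match — LHS pattern not found
R1: 4 valid matches — {0↦1, 1↦2, 2↦0, 3↦3}, {0↦1, 1↦2, 2↦3, 3↦0}, {0↦2, 1↦1, 2↦0, 3↦3} (+1 more)

Answer: [R1]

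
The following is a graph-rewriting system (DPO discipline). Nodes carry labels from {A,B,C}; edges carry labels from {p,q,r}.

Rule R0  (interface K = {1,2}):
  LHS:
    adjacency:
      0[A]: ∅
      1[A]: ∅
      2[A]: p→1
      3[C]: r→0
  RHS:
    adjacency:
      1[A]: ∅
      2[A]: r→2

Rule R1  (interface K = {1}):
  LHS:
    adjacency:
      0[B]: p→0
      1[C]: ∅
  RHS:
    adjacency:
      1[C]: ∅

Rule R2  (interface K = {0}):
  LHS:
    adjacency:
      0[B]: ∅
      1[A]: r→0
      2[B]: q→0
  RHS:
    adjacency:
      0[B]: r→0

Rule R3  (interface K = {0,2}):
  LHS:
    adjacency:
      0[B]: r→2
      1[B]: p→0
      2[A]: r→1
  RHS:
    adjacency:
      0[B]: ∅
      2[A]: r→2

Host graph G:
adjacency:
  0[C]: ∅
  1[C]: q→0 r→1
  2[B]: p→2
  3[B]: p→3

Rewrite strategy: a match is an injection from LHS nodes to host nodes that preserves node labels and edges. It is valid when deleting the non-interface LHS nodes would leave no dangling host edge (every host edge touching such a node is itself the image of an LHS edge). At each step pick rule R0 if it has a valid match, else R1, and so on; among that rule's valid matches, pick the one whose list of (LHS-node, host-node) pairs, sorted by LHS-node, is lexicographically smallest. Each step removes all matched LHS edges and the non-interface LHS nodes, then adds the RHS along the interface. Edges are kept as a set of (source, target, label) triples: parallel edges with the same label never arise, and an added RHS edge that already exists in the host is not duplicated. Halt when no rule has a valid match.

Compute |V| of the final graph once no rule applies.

Answer: 2

Steps:
[0] host  ⇒  4 nodes, 4 edges  {1-q->0 1-r->1 2-p->2 3-p->3}
[1] R1 @ {0↦2, 1↦0}  ⇒  3 nodes, 3 edges  {1-q->0 1-r->1 3-p->3}
[2] R1 @ {0↦3, 1↦0}  ⇒  2 nodes, 2 edges  {1-q->0 1-r->1}
halt: no rule applies after step 2
NF nodes: {0:C, 1:C}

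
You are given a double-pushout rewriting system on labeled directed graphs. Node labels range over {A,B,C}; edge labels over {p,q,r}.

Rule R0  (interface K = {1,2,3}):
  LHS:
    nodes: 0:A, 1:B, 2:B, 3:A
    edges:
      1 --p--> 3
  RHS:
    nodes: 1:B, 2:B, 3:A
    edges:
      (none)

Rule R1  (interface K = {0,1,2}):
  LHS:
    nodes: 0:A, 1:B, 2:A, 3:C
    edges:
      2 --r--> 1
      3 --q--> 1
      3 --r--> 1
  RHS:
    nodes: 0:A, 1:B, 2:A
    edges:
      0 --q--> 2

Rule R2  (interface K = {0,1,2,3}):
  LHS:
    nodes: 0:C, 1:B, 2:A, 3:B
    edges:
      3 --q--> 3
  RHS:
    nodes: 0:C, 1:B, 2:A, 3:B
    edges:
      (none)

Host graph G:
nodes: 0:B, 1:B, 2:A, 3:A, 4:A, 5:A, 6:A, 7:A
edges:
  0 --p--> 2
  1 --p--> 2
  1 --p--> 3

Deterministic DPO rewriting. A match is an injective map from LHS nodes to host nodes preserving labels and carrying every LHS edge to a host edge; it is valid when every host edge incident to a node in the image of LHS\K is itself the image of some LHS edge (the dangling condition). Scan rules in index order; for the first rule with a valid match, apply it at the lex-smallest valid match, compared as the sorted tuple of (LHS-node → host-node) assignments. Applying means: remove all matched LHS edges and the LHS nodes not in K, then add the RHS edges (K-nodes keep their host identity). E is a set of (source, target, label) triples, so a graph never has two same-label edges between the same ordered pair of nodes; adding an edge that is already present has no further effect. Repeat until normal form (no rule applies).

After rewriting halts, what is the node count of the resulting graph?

start.  V:8 E:3  edges: 0-p->2 1-p->2 1-p->3
1. fire R0 via {0↦4, 1↦0, 2↦1, 3↦2}  →  V:7 E:2  edges: 1-p->2 1-p->3
2. fire R0 via {0↦5, 1↦1, 2↦0, 3↦2}  →  V:6 E:1  edges: 1-p->3
3. fire R0 via {0↦2, 1↦1, 2↦0, 3↦3}  →  V:5 E:0  edges: ∅
normal form: no rule applies after step 3
NF nodes: {0:B, 1:B, 3:A, 6:A, 7:A}

Answer: 5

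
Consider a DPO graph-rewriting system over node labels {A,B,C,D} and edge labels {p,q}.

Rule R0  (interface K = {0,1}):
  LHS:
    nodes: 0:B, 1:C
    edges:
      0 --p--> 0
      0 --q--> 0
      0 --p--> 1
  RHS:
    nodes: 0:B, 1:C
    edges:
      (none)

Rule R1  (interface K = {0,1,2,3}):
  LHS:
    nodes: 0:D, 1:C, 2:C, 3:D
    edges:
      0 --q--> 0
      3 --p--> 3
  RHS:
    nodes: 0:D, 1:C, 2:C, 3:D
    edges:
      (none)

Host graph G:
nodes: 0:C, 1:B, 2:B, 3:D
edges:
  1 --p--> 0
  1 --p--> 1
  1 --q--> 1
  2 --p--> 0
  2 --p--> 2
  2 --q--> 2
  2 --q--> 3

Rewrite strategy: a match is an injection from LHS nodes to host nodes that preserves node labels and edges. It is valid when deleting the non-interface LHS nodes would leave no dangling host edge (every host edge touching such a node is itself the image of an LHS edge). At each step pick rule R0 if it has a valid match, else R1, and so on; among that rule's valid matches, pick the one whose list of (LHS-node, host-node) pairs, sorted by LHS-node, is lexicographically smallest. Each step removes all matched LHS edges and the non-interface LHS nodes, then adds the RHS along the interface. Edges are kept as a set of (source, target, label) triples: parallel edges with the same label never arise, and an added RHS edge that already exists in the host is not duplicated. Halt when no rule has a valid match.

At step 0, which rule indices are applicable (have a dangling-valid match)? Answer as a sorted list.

R0: 2 valid matches — {0↦1, 1↦0}, {0↦2, 1↦0}
R1: no valid match — LHS pattern not found

Answer: [R0]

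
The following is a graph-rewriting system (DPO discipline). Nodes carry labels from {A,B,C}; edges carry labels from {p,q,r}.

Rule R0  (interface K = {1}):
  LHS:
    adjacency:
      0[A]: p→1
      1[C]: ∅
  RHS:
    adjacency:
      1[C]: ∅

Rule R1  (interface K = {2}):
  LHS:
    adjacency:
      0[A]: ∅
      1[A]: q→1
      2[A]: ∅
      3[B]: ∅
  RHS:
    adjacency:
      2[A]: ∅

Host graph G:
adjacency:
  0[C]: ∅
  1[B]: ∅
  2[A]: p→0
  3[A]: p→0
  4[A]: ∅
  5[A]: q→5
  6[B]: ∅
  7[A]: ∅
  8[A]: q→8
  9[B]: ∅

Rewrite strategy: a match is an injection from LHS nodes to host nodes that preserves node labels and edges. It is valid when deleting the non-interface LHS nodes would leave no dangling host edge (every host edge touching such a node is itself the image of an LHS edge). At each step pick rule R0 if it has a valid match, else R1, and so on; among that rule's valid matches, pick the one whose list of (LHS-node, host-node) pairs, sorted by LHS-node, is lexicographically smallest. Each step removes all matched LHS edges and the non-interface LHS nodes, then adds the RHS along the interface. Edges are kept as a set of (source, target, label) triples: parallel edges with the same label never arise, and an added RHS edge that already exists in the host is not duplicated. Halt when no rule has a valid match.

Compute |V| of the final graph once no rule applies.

start.  V:10 E:4  edges: 2-p->0 3-p->0 5-q->5 8-q->8
1. fire R0 via {0↦2, 1↦0}  →  V:9 E:3  edges: 3-p->0 5-q->5 8-q->8
2. fire R0 via {0↦3, 1↦0}  →  V:8 E:2  edges: 5-q->5 8-q->8
3. fire R1 via {0↦4, 1↦5, 2↦7, 3↦1}  →  V:5 E:1  edges: 8-q->8
final graph: no rule applies after step 3
NF nodes: {0:C, 6:B, 7:A, 8:A, 9:B}

Answer: 5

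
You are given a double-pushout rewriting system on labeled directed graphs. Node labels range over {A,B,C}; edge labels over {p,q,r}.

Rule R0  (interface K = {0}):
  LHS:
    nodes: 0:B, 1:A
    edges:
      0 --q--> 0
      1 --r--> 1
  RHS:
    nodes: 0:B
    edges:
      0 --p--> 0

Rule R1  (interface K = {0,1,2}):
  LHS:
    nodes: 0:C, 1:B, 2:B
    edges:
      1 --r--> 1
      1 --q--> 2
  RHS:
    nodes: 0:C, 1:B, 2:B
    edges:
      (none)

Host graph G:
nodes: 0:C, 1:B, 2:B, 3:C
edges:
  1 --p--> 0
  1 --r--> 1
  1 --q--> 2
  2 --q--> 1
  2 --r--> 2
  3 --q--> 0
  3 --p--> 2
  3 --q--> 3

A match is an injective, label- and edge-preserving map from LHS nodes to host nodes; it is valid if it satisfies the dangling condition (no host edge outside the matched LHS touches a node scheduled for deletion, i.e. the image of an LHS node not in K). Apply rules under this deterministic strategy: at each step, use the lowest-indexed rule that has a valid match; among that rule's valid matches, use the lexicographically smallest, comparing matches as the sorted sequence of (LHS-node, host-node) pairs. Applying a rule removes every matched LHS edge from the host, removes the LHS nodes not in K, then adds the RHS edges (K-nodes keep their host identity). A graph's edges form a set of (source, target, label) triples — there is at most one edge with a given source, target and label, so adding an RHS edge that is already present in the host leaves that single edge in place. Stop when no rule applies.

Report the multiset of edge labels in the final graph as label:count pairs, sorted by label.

Answer: p:2 q:2

Derivation:
initial: |V|=4 |E|=8  E = 1-p->0 1-r->1 1-q->2 2-q->1 2-r->2 3-q->0 3-p->2 3-q->3
step 1: apply R1 at {0↦0, 1↦1, 2↦2}  → |V|=4 |E|=6  E = 1-p->0 2-q->1 2-r->2 3-q->0 3-p->2 3-q->3
step 2: apply R1 at {0↦0, 1↦2, 2↦1}  → |V|=4 |E|=4  E = 1-p->0 3-q->0 3-p->2 3-q->3
halt: no rule applies after step 2
NF edges: [(1, 0, 'p'), (3, 0, 'q'), (3, 2, 'p'), (3, 3, 'q')]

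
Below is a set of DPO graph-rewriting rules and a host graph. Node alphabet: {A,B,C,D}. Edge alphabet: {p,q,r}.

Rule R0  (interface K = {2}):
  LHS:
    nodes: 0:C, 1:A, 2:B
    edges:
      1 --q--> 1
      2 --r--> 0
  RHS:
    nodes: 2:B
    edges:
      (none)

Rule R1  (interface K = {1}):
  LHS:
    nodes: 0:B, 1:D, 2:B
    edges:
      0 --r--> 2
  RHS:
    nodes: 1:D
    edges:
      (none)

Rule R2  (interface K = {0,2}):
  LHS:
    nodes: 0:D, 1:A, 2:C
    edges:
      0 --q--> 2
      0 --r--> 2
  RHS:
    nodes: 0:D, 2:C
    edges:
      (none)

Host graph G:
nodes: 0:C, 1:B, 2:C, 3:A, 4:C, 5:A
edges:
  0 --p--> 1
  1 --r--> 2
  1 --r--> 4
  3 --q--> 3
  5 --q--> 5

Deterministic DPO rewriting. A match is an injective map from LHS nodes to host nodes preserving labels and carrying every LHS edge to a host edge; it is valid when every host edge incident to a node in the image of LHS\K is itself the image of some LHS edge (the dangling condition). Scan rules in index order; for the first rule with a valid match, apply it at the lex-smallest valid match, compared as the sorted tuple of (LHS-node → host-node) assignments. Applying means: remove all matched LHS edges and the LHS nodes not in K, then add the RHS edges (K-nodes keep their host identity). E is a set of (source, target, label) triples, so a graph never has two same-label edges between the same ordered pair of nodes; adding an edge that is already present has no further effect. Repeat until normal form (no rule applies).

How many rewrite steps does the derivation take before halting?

[0] host  ⇒  6 nodes, 5 edges  {0-p->1 1-r->2 1-r->4 3-q->3 5-q->5}
[1] R0 @ {0↦2, 1↦3, 2↦1}  ⇒  4 nodes, 3 edges  {0-p->1 1-r->4 5-q->5}
[2] R0 @ {0↦4, 1↦5, 2↦1}  ⇒  2 nodes, 1 edges  {0-p->1}
halt: no rule applies after step 2

Answer: 2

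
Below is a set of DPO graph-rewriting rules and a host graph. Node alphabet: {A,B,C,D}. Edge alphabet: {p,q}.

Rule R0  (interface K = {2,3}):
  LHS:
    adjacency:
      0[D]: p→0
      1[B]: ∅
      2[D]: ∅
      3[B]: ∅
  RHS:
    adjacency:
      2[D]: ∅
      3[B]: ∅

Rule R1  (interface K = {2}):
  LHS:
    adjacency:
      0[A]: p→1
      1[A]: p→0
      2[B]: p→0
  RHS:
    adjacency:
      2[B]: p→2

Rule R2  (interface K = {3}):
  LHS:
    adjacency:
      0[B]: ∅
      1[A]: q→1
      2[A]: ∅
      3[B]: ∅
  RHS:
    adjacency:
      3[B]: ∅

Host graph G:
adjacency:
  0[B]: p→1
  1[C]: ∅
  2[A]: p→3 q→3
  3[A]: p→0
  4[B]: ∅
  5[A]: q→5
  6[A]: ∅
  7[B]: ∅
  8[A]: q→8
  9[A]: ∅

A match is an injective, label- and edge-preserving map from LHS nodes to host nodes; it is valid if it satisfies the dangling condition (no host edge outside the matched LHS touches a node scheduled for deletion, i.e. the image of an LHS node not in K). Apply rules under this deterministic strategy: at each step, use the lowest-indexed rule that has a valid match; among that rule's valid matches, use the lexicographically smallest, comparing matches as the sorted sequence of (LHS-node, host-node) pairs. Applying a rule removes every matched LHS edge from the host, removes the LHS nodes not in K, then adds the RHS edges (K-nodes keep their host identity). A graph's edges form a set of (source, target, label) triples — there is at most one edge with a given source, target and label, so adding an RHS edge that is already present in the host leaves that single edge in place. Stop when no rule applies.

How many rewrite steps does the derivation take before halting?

initial: |V|=10 |E|=6  E = 0-p->1 2-p->3 2-q->3 3-p->0 5-q->5 8-q->8
step 1: apply R2 at {0↦4, 1↦5, 2↦6, 3↦0}  → |V|=7 |E|=5  E = 0-p->1 2-p->3 2-q->3 3-p->0 8-q->8
step 2: apply R2 at {0↦7, 1↦8, 2↦9, 3↦0}  → |V|=4 |E|=4  E = 0-p->1 2-p->3 2-q->3 3-p->0
normal form: no rule applies after step 2

Answer: 2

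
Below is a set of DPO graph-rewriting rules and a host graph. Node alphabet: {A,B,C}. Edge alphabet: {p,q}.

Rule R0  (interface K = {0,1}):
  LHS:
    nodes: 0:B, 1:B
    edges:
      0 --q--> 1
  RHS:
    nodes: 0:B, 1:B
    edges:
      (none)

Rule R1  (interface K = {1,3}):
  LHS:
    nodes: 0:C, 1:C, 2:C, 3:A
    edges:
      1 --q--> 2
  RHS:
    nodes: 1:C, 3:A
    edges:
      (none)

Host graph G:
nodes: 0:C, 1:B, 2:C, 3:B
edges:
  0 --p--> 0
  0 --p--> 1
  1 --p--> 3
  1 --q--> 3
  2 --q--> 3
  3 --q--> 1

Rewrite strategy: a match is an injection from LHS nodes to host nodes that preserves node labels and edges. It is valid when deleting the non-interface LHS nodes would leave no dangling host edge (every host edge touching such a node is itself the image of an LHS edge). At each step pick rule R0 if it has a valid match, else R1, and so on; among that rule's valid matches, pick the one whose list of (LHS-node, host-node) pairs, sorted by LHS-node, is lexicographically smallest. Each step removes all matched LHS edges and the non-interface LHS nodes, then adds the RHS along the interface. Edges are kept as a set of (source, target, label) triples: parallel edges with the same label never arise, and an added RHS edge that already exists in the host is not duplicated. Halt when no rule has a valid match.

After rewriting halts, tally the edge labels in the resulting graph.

initial: |V|=4 |E|=6  E = 0-p->0 0-p->1 1-p->3 1-q->3 2-q->3 3-q->1
step 1: apply R0 at {0↦1, 1↦3}  → |V|=4 |E|=5  E = 0-p->0 0-p->1 1-p->3 2-q->3 3-q->1
step 2: apply R0 at {0↦3, 1↦1}  → |V|=4 |E|=4  E = 0-p->0 0-p->1 1-p->3 2-q->3
halt: no rule applies after step 2
NF edges: [(0, 0, 'p'), (0, 1, 'p'), (1, 3, 'p'), (2, 3, 'q')]

Answer: p:3 q:1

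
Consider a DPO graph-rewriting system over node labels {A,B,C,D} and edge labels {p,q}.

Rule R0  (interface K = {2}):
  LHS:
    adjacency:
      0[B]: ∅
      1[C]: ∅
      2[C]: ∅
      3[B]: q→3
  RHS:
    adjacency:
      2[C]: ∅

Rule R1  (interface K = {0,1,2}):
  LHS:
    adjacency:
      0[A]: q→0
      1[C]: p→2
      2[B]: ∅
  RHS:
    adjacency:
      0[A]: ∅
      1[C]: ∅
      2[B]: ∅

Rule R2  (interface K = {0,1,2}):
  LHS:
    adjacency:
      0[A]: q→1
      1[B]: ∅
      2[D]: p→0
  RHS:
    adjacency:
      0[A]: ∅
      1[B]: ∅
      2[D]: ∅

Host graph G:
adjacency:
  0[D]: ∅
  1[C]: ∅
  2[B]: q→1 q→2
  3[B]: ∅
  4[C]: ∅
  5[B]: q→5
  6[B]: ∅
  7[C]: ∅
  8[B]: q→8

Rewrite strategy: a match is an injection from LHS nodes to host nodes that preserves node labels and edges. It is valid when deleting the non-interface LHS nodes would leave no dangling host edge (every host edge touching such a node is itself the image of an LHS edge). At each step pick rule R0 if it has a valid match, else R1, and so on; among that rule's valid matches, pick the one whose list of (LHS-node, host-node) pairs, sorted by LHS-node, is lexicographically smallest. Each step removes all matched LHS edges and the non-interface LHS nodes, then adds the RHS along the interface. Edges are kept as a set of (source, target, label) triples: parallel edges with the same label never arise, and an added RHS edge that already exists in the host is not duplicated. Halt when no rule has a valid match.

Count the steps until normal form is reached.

Answer: 2

Rewrite trace:
initial: |V|=9 |E|=4  E = 2-q->1 2-q->2 5-q->5 8-q->8
step 1: apply R0 at {0↦3, 1↦4, 2↦1, 3↦5}  → |V|=6 |E|=3  E = 2-q->1 2-q->2 8-q->8
step 2: apply R0 at {0↦6, 1↦7, 2↦1, 3↦8}  → |V|=3 |E|=2  E = 2-q->1 2-q->2
normal form: no rule applies after step 2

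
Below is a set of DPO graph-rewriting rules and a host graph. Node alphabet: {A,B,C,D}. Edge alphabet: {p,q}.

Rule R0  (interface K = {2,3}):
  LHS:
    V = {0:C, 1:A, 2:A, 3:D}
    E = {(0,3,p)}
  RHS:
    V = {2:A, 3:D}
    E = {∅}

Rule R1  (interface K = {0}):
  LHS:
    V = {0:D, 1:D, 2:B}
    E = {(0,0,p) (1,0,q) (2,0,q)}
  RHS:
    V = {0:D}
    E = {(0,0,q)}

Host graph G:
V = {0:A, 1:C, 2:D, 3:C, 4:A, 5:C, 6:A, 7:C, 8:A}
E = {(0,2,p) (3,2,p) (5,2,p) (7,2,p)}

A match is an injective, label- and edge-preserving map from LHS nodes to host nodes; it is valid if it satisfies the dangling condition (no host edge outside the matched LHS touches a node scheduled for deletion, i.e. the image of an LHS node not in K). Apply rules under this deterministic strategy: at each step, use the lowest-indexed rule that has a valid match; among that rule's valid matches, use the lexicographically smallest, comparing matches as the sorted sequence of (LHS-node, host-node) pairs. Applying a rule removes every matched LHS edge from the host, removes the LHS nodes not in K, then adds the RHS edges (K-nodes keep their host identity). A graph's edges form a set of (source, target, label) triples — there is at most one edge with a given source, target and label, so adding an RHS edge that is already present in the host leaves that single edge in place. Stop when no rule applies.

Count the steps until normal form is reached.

Answer: 3

Rewrite trace:
initial: |V|=9 |E|=4  E = 0-p->2 3-p->2 5-p->2 7-p->2
step 1: apply R0 at {0↦3, 1↦4, 2↦0, 3↦2}  → |V|=7 |E|=3  E = 0-p->2 5-p->2 7-p->2
step 2: apply R0 at {0↦5, 1↦6, 2↦0, 3↦2}  → |V|=5 |E|=2  E = 0-p->2 7-p->2
step 3: apply R0 at {0↦7, 1↦8, 2↦0, 3↦2}  → |V|=3 |E|=1  E = 0-p->2
final graph: no rule applies after step 3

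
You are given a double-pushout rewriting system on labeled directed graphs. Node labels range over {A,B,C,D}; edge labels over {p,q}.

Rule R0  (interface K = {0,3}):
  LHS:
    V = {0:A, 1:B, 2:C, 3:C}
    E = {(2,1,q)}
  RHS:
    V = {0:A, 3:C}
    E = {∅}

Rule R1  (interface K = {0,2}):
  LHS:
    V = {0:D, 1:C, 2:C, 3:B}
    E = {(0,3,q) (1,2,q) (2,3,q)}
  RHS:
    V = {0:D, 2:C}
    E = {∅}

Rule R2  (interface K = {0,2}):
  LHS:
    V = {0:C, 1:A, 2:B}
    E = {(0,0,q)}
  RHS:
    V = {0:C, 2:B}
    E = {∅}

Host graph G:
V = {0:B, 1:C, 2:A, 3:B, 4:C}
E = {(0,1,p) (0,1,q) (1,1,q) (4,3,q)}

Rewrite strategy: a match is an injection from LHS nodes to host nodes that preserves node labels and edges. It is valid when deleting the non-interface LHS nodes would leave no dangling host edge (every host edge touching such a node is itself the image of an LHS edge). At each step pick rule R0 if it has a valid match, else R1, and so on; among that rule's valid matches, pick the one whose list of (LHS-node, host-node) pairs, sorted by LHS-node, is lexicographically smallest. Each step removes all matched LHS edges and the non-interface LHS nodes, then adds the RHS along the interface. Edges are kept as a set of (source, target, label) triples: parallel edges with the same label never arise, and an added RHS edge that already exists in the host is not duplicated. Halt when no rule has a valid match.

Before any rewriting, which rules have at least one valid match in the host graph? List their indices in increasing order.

Answer: [R0,R2]

Rewrite trace:
R0: 1 valid match — {0↦2, 1↦3, 2↦4, 3↦1}
R1: no valid match — LHS pattern not found
R2: 2 valid matches — {0↦1, 1↦2, 2↦0}, {0↦1, 1↦2, 2↦3}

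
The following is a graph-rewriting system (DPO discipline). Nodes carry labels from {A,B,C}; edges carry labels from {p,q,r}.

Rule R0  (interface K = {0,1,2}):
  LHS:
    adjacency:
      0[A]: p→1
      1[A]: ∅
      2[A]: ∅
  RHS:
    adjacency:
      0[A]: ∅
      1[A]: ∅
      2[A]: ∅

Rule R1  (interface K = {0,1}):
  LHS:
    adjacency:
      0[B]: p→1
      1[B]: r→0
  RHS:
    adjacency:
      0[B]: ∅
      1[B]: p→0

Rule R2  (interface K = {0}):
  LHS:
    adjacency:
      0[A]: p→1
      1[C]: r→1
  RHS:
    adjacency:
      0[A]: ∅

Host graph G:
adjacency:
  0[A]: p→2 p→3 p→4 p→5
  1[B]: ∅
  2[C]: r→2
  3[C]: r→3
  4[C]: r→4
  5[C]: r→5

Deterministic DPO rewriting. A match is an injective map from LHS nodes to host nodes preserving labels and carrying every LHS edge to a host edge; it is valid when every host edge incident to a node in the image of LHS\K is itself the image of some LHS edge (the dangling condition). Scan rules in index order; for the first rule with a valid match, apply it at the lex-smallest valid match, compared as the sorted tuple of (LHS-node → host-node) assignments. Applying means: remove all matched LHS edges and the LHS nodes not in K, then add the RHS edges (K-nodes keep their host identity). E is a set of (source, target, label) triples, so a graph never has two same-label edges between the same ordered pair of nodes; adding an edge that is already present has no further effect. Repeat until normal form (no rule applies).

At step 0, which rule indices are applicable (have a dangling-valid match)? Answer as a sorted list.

Answer: [R2]

Rewrite trace:
R0: no valid match — LHS pattern not found
R1: no valid match — LHS pattern not found
R2: 4 valid matches — {0↦0, 1↦2}, {0↦0, 1↦3}, {0↦0, 1↦4} (+1 more)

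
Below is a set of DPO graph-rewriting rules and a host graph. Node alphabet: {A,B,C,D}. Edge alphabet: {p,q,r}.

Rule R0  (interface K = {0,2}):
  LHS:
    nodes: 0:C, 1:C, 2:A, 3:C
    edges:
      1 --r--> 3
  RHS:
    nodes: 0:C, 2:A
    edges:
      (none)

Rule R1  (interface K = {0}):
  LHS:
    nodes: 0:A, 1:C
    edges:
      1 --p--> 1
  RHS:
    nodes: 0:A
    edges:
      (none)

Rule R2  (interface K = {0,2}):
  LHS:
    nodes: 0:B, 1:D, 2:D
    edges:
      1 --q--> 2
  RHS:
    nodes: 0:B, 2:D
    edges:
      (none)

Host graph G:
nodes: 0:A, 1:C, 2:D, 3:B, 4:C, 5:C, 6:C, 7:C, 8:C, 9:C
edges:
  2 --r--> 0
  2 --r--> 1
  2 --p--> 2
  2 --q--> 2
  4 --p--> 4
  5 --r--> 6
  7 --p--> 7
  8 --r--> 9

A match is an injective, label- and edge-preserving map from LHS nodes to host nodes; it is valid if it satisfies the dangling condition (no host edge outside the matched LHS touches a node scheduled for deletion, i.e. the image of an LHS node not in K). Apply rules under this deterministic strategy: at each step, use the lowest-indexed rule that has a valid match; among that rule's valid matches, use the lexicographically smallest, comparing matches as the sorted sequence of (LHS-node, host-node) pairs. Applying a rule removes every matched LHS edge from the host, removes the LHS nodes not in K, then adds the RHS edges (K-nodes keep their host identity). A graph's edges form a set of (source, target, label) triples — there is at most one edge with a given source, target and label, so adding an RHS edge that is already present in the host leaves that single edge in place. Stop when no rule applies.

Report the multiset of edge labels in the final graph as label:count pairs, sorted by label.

[0] host  ⇒  10 nodes, 8 edges  {2-r->0 2-r->1 2-p->2 2-q->2 4-p->4 5-r->6 7-p->7 8-r->9}
[1] R0 @ {0↦1, 1↦5, 2↦0, 3↦6}  ⇒  8 nodes, 7 edges  {2-r->0 2-r->1 2-p->2 2-q->2 4-p->4 7-p->7 8-r->9}
[2] R0 @ {0↦1, 1↦8, 2↦0, 3↦9}  ⇒  6 nodes, 6 edges  {2-r->0 2-r->1 2-p->2 2-q->2 4-p->4 7-p->7}
[3] R1 @ {0↦0, 1↦4}  ⇒  5 nodes, 5 edges  {2-r->0 2-r->1 2-p->2 2-q->2 7-p->7}
[4] R1 @ {0↦0, 1↦7}  ⇒  4 nodes, 4 edges  {2-r->0 2-r->1 2-p->2 2-q->2}
halt: no rule applies after step 4
NF edges: [(2, 0, 'r'), (2, 1, 'r'), (2, 2, 'p'), (2, 2, 'q')]

Answer: p:1 q:1 r:2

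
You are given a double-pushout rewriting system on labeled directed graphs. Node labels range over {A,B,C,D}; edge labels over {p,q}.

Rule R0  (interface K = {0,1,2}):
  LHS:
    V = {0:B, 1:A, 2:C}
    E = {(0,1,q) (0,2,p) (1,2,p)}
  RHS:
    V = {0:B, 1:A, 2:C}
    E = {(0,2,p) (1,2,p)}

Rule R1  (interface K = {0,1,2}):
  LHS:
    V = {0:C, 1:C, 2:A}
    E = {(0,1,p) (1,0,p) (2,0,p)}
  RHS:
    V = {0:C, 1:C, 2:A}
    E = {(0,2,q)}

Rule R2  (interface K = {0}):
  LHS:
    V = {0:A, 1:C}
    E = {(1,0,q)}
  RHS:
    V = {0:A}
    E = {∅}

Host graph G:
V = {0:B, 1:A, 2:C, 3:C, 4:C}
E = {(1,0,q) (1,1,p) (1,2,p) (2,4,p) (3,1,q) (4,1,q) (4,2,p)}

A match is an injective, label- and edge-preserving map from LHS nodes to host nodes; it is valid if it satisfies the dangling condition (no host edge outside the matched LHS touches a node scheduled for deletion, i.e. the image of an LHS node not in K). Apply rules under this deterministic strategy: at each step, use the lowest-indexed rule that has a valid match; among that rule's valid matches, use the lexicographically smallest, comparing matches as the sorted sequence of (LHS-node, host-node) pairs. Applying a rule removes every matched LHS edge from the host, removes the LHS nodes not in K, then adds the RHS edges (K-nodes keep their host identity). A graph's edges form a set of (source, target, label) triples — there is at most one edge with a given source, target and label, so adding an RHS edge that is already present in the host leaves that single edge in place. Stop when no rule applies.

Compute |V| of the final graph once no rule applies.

Answer: 2

Derivation:
start.  V:5 E:7  edges: 1-q->0 1-p->1 1-p->2 2-p->4 3-q->1 4-q->1 4-p->2
1. fire R1 via {0↦2, 1↦4, 2↦1}  →  V:5 E:5  edges: 1-q->0 1-p->1 2-q->1 3-q->1 4-q->1
2. fire R2 via {0↦1, 1↦2}  →  V:4 E:4  edges: 1-q->0 1-p->1 3-q->1 4-q->1
3. fire R2 via {0↦1, 1↦3}  →  V:3 E:3  edges: 1-q->0 1-p->1 4-q->1
4. fire R2 via {0↦1, 1↦4}  →  V:2 E:2  edges: 1-q->0 1-p->1
halt: no rule applies after step 4
NF nodes: {0:B, 1:A}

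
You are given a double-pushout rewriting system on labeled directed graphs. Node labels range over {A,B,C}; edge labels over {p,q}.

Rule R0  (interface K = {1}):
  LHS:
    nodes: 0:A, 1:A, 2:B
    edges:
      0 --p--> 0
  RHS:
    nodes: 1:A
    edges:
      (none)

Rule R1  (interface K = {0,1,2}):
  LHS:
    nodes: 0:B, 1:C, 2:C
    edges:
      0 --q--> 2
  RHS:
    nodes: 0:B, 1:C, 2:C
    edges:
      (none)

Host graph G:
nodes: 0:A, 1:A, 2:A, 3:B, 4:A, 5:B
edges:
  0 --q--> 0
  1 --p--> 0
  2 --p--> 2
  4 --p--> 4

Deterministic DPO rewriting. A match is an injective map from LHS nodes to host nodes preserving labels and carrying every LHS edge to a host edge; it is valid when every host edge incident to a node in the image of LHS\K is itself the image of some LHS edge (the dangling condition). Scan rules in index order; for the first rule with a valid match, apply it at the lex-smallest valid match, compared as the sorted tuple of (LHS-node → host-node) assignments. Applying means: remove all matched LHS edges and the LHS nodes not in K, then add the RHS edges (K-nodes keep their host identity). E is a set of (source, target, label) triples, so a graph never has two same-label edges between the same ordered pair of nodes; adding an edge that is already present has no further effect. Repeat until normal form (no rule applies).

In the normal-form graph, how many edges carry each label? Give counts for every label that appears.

Answer: p:1 q:1

Rewrite trace:
initial: |V|=6 |E|=4  E = 0-q->0 1-p->0 2-p->2 4-p->4
step 1: apply R0 at {0↦2, 1↦0, 2↦3}  → |V|=4 |E|=3  E = 0-q->0 1-p->0 4-p->4
step 2: apply R0 at {0↦4, 1↦0, 2↦5}  → |V|=2 |E|=2  E = 0-q->0 1-p->0
halt: no rule applies after step 2
NF edges: [(0, 0, 'q'), (1, 0, 'p')]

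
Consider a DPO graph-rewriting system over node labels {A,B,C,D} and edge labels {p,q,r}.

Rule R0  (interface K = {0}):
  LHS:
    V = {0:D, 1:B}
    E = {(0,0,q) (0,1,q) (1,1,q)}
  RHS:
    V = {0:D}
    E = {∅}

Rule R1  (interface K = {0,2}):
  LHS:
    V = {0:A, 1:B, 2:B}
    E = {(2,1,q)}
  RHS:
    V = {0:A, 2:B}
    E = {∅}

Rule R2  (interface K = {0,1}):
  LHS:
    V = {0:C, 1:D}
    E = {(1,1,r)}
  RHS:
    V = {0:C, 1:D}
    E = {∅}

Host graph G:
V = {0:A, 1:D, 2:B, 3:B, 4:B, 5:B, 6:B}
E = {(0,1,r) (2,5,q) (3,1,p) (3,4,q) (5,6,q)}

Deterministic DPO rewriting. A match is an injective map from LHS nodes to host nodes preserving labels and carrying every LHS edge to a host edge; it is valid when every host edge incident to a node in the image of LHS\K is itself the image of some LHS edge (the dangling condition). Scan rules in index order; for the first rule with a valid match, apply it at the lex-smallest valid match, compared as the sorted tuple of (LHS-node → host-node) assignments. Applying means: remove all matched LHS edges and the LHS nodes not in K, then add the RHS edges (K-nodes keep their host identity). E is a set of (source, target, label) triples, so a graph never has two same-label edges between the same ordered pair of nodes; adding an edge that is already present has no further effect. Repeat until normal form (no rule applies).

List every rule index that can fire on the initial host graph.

Answer: [R1]

Steps:
R0: no valid match — LHS pattern not found
R1: 2 valid matches — {0↦0, 1↦4, 2↦3}, {0↦0, 1↦6, 2↦5}
R2: no valid match — LHS pattern not found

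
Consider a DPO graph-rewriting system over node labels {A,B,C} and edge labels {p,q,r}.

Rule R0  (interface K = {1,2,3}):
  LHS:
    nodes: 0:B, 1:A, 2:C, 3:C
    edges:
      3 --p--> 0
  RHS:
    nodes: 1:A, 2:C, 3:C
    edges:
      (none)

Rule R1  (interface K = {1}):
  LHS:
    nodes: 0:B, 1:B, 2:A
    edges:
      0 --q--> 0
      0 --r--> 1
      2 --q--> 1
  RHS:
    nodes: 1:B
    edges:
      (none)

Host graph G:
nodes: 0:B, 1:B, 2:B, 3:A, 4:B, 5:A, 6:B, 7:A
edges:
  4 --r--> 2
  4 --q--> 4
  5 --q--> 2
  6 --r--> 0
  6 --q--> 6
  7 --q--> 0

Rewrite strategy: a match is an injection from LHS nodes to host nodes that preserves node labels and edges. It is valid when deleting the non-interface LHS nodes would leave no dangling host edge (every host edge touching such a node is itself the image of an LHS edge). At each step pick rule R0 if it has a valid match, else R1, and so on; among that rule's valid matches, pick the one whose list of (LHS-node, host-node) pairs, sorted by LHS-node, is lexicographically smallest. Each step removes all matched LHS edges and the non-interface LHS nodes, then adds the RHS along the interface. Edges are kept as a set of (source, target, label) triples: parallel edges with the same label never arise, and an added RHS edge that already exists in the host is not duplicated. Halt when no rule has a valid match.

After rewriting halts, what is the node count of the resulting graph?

Answer: 4

Derivation:
[0] host  ⇒  8 nodes, 6 edges  {4-r->2 4-q->4 5-q->2 6-r->0 6-q->6 7-q->0}
[1] R1 @ {0↦4, 1↦2, 2↦5}  ⇒  6 nodes, 3 edges  {6-r->0 6-q->6 7-q->0}
[2] R1 @ {0↦6, 1↦0, 2↦7}  ⇒  4 nodes, 0 edges  {∅}
normal form: no rule applies after step 2
NF nodes: {0:B, 1:B, 2:B, 3:A}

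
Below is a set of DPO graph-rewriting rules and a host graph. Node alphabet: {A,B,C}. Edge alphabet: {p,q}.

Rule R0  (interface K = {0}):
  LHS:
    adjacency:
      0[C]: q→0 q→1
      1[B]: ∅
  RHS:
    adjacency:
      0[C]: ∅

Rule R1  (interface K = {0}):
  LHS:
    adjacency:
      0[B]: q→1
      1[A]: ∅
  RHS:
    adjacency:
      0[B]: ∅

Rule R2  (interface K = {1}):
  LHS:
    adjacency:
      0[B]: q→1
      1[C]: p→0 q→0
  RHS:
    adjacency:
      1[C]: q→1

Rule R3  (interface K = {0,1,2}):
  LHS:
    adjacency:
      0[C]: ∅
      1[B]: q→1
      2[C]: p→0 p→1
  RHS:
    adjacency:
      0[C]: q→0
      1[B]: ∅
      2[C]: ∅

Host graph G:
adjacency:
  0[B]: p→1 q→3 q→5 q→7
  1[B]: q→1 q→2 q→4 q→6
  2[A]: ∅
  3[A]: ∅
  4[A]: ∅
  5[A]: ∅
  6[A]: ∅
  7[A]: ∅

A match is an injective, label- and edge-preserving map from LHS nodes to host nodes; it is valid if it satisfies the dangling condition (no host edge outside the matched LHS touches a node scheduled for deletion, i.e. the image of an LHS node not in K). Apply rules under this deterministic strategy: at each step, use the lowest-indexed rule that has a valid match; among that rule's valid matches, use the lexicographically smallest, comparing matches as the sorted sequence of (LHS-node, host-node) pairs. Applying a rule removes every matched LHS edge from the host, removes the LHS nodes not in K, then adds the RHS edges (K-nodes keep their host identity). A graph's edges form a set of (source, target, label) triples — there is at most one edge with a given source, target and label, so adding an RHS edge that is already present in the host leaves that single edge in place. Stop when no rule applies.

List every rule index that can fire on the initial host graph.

R0: no valid match — LHS pattern not found
R1: 6 valid matches — {0↦0, 1↦3}, {0↦0, 1↦5}, {0↦0, 1↦7} (+3 more)
R2: no valid match — LHS pattern not found
R3: no valid match — LHS pattern not found

Answer: [R1]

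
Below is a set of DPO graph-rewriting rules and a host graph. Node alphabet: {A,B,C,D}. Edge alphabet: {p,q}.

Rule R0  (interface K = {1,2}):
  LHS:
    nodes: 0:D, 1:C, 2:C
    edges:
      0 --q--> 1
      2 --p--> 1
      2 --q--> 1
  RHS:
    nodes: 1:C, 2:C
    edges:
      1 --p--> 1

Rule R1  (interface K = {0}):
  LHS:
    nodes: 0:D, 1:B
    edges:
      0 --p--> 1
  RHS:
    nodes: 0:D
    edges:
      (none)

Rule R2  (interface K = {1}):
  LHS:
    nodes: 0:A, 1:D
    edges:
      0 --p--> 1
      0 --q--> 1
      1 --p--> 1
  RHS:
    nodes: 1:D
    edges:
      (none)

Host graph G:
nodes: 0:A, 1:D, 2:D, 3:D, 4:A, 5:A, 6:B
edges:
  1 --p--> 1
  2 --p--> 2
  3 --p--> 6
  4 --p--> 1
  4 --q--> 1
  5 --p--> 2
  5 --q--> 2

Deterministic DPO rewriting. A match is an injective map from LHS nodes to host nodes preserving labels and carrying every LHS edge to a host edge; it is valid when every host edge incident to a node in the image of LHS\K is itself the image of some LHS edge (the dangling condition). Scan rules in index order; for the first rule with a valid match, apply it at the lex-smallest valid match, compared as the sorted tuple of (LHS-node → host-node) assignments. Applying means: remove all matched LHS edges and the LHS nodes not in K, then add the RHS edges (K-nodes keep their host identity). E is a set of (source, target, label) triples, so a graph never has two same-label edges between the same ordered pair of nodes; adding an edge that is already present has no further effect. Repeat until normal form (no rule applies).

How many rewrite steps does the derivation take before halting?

Answer: 3

Rewrite trace:
initial: |V|=7 |E|=7  E = 1-p->1 2-p->2 3-p->6 4-p->1 4-q->1 5-p->2 5-q->2
step 1: apply R1 at {0↦3, 1↦6}  → |V|=6 |E|=6  E = 1-p->1 2-p->2 4-p->1 4-q->1 5-p->2 5-q->2
step 2: apply R2 at {0↦4, 1↦1}  → |V|=5 |E|=3  E = 2-p->2 5-p->2 5-q->2
step 3: apply R2 at {0↦5, 1↦2}  → |V|=4 |E|=0  E = ∅
normal form: no rule applies after step 3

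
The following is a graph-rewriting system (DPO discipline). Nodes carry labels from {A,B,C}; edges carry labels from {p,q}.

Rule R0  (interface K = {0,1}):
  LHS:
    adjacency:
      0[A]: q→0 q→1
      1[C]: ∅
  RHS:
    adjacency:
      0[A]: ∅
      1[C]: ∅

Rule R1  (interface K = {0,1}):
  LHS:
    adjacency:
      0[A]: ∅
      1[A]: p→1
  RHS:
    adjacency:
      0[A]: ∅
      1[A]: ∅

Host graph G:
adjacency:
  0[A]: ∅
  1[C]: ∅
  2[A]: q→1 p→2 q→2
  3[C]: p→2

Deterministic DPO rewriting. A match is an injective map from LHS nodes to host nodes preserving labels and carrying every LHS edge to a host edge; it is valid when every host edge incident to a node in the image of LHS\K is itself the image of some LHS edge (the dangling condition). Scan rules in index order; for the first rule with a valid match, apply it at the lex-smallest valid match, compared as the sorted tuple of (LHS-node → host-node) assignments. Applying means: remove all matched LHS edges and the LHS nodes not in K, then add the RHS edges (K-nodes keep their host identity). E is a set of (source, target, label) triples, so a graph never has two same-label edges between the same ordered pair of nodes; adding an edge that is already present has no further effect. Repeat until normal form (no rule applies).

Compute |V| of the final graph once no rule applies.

start.  V:4 E:4  edges: 2-q->1 2-p->2 2-q->2 3-p->2
1. fire R0 via {0↦2, 1↦1}  →  V:4 E:2  edges: 2-p->2 3-p->2
2. fire R1 via {0↦0, 1↦2}  →  V:4 E:1  edges: 3-p->2
halt: no rule applies after step 2
NF nodes: {0:A, 1:C, 2:A, 3:C}

Answer: 4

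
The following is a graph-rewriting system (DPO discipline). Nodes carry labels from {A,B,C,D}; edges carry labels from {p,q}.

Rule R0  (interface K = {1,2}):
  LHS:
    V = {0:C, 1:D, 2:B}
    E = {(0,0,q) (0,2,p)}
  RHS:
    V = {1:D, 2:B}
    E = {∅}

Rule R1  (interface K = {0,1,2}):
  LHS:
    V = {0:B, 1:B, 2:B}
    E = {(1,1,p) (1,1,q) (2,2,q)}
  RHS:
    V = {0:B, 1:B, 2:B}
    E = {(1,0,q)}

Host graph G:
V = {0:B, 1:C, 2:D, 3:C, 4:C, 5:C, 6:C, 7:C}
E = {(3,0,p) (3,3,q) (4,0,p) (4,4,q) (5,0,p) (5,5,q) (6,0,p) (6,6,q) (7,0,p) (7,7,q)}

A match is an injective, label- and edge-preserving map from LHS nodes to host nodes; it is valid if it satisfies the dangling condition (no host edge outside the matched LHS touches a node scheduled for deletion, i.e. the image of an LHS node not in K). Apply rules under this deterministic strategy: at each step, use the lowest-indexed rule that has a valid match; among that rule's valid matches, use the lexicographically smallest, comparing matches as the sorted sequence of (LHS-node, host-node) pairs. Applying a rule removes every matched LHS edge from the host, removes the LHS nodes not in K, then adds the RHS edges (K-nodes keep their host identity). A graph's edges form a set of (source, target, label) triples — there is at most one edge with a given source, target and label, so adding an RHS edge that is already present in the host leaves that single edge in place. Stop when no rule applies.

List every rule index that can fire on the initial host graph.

Answer: [R0]

Derivation:
R0: 5 valid matches — {0↦3, 1↦2, 2↦0}, {0↦4, 1↦2, 2↦0}, {0↦5, 1↦2, 2↦0} (+2 more)
R1: no valid match — LHS pattern not found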